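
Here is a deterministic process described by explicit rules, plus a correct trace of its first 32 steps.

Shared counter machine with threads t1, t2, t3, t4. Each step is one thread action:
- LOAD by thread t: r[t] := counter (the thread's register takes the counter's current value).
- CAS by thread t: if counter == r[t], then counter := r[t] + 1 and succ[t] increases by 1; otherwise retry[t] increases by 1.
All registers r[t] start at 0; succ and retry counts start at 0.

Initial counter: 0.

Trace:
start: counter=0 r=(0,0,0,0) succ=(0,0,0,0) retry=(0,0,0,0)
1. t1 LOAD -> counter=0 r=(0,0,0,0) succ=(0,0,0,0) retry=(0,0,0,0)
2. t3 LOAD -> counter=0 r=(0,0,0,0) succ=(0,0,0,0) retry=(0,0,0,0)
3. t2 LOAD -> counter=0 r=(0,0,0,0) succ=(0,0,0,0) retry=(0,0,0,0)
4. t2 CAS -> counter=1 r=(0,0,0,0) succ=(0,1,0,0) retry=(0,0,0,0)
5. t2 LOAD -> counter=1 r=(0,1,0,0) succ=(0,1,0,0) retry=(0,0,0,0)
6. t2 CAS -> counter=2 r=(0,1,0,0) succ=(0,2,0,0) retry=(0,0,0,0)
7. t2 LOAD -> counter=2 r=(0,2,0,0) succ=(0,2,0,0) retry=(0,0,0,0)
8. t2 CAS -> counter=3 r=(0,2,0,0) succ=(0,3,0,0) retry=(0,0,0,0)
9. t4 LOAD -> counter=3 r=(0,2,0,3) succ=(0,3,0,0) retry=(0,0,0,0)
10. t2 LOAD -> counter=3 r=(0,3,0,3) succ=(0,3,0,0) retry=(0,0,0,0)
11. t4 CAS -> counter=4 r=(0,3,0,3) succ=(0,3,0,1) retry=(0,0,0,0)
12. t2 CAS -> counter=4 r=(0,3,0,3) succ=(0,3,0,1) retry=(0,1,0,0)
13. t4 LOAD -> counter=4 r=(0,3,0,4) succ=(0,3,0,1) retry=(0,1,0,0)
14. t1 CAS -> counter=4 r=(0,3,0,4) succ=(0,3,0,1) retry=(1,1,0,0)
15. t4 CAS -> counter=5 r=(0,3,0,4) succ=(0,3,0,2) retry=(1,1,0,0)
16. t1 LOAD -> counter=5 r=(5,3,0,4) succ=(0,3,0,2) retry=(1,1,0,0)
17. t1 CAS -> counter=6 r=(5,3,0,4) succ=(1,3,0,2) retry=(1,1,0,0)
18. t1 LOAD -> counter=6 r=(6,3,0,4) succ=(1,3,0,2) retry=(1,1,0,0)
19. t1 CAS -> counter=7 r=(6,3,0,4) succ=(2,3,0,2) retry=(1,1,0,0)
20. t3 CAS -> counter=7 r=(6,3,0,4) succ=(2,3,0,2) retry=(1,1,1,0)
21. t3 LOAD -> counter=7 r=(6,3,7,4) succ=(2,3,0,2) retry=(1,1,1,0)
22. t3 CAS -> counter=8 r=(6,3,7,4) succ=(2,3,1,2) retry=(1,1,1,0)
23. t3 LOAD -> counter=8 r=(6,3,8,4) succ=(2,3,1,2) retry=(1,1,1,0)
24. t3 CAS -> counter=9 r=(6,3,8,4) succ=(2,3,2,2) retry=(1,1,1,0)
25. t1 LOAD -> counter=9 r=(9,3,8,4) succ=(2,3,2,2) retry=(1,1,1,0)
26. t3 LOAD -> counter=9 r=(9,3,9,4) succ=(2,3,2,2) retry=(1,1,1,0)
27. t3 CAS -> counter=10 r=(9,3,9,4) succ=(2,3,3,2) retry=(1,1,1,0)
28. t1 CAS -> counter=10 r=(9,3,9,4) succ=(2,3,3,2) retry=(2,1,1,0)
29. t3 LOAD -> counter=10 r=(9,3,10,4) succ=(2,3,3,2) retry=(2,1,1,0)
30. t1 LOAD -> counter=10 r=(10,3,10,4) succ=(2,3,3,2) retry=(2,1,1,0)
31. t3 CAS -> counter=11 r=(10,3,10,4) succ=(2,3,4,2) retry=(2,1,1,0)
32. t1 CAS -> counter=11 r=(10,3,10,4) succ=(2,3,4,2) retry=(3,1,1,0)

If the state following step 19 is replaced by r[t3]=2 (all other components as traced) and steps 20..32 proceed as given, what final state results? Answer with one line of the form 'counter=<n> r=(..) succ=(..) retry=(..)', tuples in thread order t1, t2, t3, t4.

state after step 19 := counter=7 r=(6,3,2,4) succ=(2,3,0,2) retry=(1,1,0,0)
20. t3 CAS -> counter=7 r=(6,3,2,4) succ=(2,3,0,2) retry=(1,1,1,0)
21. t3 LOAD -> counter=7 r=(6,3,7,4) succ=(2,3,0,2) retry=(1,1,1,0)
22. t3 CAS -> counter=8 r=(6,3,7,4) succ=(2,3,1,2) retry=(1,1,1,0)
23. t3 LOAD -> counter=8 r=(6,3,8,4) succ=(2,3,1,2) retry=(1,1,1,0)
24. t3 CAS -> counter=9 r=(6,3,8,4) succ=(2,3,2,2) retry=(1,1,1,0)
25. t1 LOAD -> counter=9 r=(9,3,8,4) succ=(2,3,2,2) retry=(1,1,1,0)
26. t3 LOAD -> counter=9 r=(9,3,9,4) succ=(2,3,2,2) retry=(1,1,1,0)
27. t3 CAS -> counter=10 r=(9,3,9,4) succ=(2,3,3,2) retry=(1,1,1,0)
28. t1 CAS -> counter=10 r=(9,3,9,4) succ=(2,3,3,2) retry=(2,1,1,0)
29. t3 LOAD -> counter=10 r=(9,3,10,4) succ=(2,3,3,2) retry=(2,1,1,0)
30. t1 LOAD -> counter=10 r=(10,3,10,4) succ=(2,3,3,2) retry=(2,1,1,0)
31. t3 CAS -> counter=11 r=(10,3,10,4) succ=(2,3,4,2) retry=(2,1,1,0)
32. t1 CAS -> counter=11 r=(10,3,10,4) succ=(2,3,4,2) retry=(3,1,1,0)

counter=11 r=(10,3,10,4) succ=(2,3,4,2) retry=(3,1,1,0)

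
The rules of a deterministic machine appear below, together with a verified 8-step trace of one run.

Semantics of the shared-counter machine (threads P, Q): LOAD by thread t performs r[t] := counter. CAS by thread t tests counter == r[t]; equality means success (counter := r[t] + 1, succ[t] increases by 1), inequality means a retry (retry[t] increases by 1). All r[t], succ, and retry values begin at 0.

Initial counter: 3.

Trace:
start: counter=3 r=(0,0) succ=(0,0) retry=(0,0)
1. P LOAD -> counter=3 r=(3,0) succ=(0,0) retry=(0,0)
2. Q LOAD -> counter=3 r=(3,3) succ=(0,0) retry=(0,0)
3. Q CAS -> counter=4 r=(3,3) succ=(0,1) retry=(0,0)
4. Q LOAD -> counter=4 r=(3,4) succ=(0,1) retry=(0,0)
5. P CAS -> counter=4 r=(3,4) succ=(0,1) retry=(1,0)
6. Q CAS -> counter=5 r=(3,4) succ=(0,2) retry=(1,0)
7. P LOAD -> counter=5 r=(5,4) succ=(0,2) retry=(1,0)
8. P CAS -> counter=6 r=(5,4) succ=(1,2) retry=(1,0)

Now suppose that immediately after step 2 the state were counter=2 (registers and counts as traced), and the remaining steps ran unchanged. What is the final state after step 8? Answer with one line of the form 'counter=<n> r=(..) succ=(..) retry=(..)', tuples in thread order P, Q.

counter=4 r=(3,2) succ=(1,1) retry=(1,1)

state after step 2 := counter=2 r=(3,3) succ=(0,0) retry=(0,0)
3. Q CAS -> counter=2 r=(3,3) succ=(0,0) retry=(0,1)
4. Q LOAD -> counter=2 r=(3,2) succ=(0,0) retry=(0,1)
5. P CAS -> counter=2 r=(3,2) succ=(0,0) retry=(1,1)
6. Q CAS -> counter=3 r=(3,2) succ=(0,1) retry=(1,1)
7. P LOAD -> counter=3 r=(3,2) succ=(0,1) retry=(1,1)
8. P CAS -> counter=4 r=(3,2) succ=(1,1) retry=(1,1)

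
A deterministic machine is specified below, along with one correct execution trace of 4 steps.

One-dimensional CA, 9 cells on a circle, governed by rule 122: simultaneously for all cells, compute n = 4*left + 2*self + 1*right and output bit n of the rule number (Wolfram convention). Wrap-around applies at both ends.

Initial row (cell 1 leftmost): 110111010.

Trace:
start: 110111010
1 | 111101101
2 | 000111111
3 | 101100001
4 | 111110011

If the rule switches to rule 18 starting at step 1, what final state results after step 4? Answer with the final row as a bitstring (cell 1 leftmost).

(re-executing steps 1..4 under rule 18; state before step 1: 110111010)
1 | 000000000
2 | 000000000
3 | 000000000
4 | 000000000

000000000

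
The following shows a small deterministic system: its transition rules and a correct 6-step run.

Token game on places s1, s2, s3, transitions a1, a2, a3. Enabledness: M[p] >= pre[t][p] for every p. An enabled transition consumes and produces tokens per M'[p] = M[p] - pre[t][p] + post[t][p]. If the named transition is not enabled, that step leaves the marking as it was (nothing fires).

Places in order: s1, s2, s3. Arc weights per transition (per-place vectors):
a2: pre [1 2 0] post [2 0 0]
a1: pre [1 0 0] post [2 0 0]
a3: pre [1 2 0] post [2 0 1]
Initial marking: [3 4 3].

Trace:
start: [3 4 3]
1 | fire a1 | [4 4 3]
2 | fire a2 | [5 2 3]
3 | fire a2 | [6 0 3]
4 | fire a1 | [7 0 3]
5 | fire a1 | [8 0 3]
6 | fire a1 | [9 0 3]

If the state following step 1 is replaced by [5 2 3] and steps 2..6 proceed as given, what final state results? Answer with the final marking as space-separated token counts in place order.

9 0 3

state after step 1 := [5 2 3]
2 | fire a2 | [6 0 3]
3 | fire a2 | [6 0 3]
4 | fire a1 | [7 0 3]
5 | fire a1 | [8 0 3]
6 | fire a1 | [9 0 3]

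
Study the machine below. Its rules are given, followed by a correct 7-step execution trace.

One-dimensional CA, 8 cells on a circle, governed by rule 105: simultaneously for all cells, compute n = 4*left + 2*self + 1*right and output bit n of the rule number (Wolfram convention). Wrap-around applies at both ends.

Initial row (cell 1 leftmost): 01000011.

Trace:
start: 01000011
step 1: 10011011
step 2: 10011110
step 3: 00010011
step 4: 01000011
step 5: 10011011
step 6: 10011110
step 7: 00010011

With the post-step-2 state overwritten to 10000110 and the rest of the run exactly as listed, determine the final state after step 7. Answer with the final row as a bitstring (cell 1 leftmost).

state after step 2 := 10000110
step 3: 00110111
step 4: 00111101
step 5: 00100110
step 6: 10000110
step 7: 00110111

00110111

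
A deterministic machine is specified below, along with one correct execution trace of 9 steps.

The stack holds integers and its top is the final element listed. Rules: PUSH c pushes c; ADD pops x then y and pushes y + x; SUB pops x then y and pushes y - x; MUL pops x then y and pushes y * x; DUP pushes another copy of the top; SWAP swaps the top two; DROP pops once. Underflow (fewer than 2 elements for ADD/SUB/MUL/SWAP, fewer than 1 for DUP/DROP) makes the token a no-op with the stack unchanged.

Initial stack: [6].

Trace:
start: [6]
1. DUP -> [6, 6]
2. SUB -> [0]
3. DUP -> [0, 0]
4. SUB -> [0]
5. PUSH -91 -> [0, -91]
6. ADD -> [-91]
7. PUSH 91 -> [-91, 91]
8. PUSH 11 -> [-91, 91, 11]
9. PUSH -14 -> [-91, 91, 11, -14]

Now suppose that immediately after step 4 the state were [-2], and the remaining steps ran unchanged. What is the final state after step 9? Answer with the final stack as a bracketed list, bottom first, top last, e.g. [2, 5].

state after step 4 := [-2]
5. PUSH -91 -> [-2, -91]
6. ADD -> [-93]
7. PUSH 91 -> [-93, 91]
8. PUSH 11 -> [-93, 91, 11]
9. PUSH -14 -> [-93, 91, 11, -14]

[-93, 91, 11, -14]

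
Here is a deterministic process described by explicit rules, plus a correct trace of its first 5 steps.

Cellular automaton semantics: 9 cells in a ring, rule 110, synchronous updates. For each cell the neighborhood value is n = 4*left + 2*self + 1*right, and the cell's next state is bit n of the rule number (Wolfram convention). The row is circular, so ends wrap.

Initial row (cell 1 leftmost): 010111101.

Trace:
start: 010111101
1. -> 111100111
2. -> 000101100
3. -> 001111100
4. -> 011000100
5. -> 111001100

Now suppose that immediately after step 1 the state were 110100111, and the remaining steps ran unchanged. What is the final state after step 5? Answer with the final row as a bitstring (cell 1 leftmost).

state after step 1 := 110100111
2. -> 011101100
3. -> 110111100
4. -> 111100101
5. -> 000101111

000101111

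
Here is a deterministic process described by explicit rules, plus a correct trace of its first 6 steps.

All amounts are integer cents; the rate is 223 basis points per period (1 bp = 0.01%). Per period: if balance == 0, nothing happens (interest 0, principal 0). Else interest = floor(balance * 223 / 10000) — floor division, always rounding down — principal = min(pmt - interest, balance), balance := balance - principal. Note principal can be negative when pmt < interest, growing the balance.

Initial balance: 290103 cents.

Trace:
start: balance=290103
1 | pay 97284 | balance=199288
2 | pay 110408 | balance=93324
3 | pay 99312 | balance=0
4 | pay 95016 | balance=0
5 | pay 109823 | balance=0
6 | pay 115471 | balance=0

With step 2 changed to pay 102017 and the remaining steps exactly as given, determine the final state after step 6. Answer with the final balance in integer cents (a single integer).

(re-executing from step 2 with the substitution; state before step 2: balance=199288)
2 | pay 102017 | balance=101715
3 | pay 99312 | balance=4671
4 | pay 95016 | balance=0
5 | pay 109823 | balance=0
6 | pay 115471 | balance=0

0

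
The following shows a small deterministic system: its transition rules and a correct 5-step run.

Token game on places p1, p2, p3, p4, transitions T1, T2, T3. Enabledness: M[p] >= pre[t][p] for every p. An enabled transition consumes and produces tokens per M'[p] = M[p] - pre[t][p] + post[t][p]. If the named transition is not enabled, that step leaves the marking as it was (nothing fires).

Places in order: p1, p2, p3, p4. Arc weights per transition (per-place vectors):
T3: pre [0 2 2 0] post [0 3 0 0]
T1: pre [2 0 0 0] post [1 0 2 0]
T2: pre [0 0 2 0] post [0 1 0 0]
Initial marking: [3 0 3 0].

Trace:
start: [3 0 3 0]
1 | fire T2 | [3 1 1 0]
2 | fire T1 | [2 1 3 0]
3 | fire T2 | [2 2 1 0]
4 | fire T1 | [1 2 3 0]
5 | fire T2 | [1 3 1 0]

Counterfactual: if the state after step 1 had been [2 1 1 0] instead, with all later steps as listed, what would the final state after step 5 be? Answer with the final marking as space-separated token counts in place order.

1 2 1 0

state after step 1 := [2 1 1 0]
2 | fire T1 | [1 1 3 0]
3 | fire T2 | [1 2 1 0]
4 | fire T1 | [1 2 1 0]
5 | fire T2 | [1 2 1 0]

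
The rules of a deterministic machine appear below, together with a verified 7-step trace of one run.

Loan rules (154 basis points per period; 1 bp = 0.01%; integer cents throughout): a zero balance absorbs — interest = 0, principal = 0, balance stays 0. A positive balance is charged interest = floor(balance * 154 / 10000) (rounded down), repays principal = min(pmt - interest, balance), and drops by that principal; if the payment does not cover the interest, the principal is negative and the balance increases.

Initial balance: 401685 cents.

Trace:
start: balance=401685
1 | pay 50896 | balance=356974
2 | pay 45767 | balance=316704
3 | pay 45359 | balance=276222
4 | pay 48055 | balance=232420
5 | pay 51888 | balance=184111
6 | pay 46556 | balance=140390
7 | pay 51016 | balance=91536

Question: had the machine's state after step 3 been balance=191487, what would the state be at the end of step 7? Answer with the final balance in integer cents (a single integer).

state after step 3 := balance=191487
4 | pay 48055 | balance=146380
5 | pay 51888 | balance=96746
6 | pay 46556 | balance=51679
7 | pay 51016 | balance=1458

1458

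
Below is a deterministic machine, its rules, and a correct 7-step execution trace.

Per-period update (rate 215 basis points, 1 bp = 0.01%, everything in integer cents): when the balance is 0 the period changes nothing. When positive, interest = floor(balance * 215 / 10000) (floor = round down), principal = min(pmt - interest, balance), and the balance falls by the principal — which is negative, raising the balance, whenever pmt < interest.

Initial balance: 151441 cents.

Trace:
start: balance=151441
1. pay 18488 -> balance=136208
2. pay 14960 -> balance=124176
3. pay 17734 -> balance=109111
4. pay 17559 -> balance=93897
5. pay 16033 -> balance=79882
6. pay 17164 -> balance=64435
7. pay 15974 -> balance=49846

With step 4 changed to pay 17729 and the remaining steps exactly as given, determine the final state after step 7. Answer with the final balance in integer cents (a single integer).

49665

(re-executing from step 4 with the substitution; state before step 4: balance=109111)
4. pay 17729 -> balance=93727
5. pay 16033 -> balance=79709
6. pay 17164 -> balance=64258
7. pay 15974 -> balance=49665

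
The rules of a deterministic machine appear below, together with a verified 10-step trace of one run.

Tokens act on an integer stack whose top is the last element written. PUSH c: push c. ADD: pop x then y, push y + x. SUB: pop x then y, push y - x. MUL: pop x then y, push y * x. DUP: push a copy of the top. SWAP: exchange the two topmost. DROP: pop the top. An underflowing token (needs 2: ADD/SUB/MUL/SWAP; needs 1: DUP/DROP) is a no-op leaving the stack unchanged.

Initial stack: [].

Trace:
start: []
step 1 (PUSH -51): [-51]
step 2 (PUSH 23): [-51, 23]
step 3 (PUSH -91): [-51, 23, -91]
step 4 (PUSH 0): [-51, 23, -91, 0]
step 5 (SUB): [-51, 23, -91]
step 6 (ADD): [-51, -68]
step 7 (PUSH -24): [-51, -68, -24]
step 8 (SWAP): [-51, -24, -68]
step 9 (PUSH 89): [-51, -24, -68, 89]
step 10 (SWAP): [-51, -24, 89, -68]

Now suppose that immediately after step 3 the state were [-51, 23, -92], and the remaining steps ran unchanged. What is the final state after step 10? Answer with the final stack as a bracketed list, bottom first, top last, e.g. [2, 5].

[-51, -24, 89, -69]

state after step 3 := [-51, 23, -92]
step 4 (PUSH 0): [-51, 23, -92, 0]
step 5 (SUB): [-51, 23, -92]
step 6 (ADD): [-51, -69]
step 7 (PUSH -24): [-51, -69, -24]
step 8 (SWAP): [-51, -24, -69]
step 9 (PUSH 89): [-51, -24, -69, 89]
step 10 (SWAP): [-51, -24, 89, -69]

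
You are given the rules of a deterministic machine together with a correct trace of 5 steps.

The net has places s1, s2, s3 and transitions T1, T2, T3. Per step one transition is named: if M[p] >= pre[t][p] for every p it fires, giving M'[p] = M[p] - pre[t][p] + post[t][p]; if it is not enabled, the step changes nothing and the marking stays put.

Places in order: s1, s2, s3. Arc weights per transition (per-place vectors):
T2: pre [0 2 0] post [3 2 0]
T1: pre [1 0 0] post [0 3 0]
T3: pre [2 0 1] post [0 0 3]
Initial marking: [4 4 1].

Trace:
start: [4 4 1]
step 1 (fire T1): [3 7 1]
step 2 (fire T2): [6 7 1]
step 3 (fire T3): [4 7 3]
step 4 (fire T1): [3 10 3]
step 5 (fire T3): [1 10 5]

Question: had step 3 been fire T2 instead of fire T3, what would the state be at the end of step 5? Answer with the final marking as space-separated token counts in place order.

6 10 3

(re-executing from step 3 with the substitution; state before step 3: [6 7 1])
step 3 (fire T2): [9 7 1]
step 4 (fire T1): [8 10 1]
step 5 (fire T3): [6 10 3]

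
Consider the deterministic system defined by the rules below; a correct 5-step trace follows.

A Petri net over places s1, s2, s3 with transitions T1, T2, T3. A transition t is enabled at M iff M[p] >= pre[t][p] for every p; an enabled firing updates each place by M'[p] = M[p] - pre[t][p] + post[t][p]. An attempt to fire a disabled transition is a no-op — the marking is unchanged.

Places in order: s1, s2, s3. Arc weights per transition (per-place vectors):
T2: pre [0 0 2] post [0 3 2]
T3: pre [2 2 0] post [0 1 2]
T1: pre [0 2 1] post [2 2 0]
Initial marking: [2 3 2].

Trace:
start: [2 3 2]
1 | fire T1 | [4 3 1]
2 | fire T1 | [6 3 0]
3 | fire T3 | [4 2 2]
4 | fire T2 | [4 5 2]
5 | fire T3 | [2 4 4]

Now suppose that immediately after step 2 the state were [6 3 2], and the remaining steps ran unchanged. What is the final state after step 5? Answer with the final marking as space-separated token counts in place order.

2 4 6

state after step 2 := [6 3 2]
3 | fire T3 | [4 2 4]
4 | fire T2 | [4 5 4]
5 | fire T3 | [2 4 6]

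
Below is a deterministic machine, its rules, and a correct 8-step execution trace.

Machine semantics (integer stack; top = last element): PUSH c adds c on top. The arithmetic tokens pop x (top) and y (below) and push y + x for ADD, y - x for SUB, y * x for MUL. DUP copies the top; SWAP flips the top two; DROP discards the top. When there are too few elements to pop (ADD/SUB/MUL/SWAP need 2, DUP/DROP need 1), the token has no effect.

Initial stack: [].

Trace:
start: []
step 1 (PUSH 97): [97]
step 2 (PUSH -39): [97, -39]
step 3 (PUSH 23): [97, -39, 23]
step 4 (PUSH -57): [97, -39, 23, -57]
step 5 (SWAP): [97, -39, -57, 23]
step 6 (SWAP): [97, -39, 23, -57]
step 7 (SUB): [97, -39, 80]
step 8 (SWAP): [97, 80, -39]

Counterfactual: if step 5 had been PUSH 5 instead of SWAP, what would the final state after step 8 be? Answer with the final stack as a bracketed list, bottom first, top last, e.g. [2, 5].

(re-executing from step 5 with the substitution; state before step 5: [97, -39, 23, -57])
step 5 (PUSH 5): [97, -39, 23, -57, 5]
step 6 (SWAP): [97, -39, 23, 5, -57]
step 7 (SUB): [97, -39, 23, 62]
step 8 (SWAP): [97, -39, 62, 23]

[97, -39, 62, 23]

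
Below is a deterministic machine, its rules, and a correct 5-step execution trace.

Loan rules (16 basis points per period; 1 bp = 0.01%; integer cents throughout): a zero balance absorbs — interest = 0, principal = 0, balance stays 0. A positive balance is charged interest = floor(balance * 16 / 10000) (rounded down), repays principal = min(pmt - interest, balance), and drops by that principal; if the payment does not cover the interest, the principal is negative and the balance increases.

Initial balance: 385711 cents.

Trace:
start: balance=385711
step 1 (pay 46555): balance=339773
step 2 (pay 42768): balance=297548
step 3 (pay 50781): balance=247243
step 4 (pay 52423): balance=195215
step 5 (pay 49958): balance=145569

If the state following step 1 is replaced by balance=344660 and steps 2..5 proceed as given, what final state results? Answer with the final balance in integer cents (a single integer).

150487

state after step 1 := balance=344660
step 2 (pay 42768): balance=302443
step 3 (pay 50781): balance=252145
step 4 (pay 52423): balance=200125
step 5 (pay 49958): balance=150487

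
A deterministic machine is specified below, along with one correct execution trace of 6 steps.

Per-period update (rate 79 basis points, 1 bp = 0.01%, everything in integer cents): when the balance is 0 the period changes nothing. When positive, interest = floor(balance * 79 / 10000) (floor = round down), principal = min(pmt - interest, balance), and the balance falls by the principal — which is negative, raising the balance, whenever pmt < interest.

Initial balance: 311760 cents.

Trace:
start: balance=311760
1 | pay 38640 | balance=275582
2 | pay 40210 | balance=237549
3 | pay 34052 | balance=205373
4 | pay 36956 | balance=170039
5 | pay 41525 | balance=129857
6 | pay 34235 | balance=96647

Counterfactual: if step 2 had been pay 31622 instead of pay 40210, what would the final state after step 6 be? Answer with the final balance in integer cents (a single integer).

(re-executing from step 2 with the substitution; state before step 2: balance=275582)
2 | pay 31622 | balance=246137
3 | pay 34052 | balance=214029
4 | pay 36956 | balance=178763
5 | pay 41525 | balance=138650
6 | pay 34235 | balance=105510

105510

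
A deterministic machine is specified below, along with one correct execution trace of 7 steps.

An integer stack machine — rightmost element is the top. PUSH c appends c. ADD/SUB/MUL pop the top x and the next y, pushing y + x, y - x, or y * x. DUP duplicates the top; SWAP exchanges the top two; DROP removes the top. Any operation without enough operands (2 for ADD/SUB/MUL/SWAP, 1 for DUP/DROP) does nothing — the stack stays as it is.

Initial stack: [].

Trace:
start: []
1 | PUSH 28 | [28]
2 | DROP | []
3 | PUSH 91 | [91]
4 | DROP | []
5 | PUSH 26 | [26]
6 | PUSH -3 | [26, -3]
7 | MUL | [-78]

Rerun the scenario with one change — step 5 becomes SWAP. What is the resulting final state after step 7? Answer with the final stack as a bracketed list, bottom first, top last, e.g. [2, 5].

(re-executing from step 5 with the substitution; state before step 5: [])
5 | SWAP | []
6 | PUSH -3 | [-3]
7 | MUL | [-3]

[-3]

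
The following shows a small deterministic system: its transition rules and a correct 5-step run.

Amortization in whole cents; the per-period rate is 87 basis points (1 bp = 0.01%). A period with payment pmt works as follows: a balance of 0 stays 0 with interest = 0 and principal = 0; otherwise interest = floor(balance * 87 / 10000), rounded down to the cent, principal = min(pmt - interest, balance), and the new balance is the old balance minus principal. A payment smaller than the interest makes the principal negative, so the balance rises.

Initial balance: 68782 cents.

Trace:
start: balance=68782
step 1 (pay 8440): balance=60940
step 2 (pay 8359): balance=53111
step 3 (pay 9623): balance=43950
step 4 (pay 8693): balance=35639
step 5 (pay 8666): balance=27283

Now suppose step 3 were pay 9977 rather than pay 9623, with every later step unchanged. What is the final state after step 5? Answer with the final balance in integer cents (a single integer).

(re-executing from step 3 with the substitution; state before step 3: balance=53111)
step 3 (pay 9977): balance=43596
step 4 (pay 8693): balance=35282
step 5 (pay 8666): balance=26922

26922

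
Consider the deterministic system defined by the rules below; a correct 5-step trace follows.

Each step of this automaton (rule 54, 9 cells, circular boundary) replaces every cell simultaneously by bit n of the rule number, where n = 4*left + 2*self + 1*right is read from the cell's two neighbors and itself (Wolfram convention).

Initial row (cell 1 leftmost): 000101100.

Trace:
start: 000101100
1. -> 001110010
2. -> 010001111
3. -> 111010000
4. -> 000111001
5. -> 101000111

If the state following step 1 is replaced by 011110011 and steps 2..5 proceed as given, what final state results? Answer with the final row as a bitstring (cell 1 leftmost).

010000010

state after step 1 := 011110011
2. -> 100001100
3. -> 110010011
4. -> 001111100
5. -> 010000010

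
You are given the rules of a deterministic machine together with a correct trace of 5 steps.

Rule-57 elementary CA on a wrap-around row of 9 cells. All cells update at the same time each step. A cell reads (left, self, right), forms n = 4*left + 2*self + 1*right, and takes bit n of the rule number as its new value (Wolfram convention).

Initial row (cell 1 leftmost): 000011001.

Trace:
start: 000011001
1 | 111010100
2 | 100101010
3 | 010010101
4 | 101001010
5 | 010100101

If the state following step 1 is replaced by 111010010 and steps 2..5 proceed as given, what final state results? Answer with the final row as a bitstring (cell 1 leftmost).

state after step 1 := 111010010
2 | 100101001
3 | 010010101
4 | 101001010
5 | 010100101

010100101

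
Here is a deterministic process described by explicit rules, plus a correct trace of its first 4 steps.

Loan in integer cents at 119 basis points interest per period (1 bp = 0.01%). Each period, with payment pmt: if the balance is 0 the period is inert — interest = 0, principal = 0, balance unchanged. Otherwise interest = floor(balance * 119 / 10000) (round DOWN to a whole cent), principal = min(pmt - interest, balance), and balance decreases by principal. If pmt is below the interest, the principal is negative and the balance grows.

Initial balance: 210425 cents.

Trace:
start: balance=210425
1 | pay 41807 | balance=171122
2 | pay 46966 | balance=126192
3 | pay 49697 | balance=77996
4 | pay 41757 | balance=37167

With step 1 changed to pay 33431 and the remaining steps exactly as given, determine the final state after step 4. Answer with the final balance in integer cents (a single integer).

(re-executing from step 1 with the substitution; state before step 1: balance=210425)
1 | pay 33431 | balance=179498
2 | pay 46966 | balance=134668
3 | pay 49697 | balance=86573
4 | pay 41757 | balance=45846

45846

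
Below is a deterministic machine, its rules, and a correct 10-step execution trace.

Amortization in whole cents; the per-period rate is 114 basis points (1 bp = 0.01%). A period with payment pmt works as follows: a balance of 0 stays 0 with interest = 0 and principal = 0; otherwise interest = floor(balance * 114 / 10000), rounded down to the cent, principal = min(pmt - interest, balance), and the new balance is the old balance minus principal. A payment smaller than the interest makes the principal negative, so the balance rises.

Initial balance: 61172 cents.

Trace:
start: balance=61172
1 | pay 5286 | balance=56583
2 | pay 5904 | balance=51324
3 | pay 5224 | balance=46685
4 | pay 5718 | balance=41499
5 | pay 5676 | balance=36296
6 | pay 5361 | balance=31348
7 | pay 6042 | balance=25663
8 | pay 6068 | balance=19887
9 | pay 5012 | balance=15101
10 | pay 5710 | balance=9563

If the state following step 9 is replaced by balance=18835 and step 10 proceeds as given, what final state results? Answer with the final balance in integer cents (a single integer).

13339

state after step 9 := balance=18835
10 | pay 5710 | balance=13339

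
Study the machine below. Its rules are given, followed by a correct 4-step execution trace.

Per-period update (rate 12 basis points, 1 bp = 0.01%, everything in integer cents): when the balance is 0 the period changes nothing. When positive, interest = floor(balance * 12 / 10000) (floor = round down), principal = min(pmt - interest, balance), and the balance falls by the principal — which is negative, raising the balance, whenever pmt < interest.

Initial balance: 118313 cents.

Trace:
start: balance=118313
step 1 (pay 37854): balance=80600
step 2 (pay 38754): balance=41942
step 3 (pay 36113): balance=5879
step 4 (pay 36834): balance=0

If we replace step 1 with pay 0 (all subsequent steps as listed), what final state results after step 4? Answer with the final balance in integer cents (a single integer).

7042

(re-executing from step 1 with the substitution; state before step 1: balance=118313)
step 1 (pay 0): balance=118454
step 2 (pay 38754): balance=79842
step 3 (pay 36113): balance=43824
step 4 (pay 36834): balance=7042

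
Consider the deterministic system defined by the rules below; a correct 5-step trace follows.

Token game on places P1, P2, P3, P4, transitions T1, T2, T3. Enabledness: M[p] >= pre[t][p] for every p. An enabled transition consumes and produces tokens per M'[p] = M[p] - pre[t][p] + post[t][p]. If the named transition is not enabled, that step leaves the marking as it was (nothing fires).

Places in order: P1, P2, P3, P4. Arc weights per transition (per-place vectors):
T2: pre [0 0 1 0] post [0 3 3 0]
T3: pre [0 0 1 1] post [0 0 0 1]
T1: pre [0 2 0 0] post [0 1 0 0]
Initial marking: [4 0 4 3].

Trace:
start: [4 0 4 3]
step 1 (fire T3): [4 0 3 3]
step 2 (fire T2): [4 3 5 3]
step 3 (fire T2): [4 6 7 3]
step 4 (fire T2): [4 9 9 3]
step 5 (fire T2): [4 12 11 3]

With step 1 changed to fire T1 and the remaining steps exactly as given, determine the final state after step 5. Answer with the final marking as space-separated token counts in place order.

(re-executing from step 1 with the substitution; state before step 1: [4 0 4 3])
step 1 (fire T1): [4 0 4 3]
step 2 (fire T2): [4 3 6 3]
step 3 (fire T2): [4 6 8 3]
step 4 (fire T2): [4 9 10 3]
step 5 (fire T2): [4 12 12 3]

4 12 12 3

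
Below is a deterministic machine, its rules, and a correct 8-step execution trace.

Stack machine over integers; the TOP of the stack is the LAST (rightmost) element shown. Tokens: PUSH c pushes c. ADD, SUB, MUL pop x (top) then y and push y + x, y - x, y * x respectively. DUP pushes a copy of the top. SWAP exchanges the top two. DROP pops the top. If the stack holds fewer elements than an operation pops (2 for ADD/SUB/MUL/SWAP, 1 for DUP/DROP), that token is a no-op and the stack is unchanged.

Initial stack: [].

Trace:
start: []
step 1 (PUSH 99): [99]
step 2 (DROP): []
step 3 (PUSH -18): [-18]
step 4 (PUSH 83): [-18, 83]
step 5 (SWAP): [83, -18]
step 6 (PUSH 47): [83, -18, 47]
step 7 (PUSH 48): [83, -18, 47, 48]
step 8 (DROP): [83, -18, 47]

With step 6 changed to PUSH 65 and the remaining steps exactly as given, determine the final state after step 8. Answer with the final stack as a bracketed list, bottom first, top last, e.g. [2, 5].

[83, -18, 65]

(re-executing from step 6 with the substitution; state before step 6: [83, -18])
step 6 (PUSH 65): [83, -18, 65]
step 7 (PUSH 48): [83, -18, 65, 48]
step 8 (DROP): [83, -18, 65]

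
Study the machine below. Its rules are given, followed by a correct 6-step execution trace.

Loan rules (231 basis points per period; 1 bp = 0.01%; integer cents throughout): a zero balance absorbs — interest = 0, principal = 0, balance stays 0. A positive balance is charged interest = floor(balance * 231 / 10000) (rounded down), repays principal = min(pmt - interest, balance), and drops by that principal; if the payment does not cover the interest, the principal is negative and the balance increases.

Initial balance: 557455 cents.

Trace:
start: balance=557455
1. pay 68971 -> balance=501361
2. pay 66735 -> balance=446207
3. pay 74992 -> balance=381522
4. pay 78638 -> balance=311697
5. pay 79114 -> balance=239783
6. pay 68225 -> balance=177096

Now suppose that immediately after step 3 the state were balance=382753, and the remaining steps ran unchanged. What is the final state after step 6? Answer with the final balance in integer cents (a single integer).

state after step 3 := balance=382753
4. pay 78638 -> balance=312956
5. pay 79114 -> balance=241071
6. pay 68225 -> balance=178414

178414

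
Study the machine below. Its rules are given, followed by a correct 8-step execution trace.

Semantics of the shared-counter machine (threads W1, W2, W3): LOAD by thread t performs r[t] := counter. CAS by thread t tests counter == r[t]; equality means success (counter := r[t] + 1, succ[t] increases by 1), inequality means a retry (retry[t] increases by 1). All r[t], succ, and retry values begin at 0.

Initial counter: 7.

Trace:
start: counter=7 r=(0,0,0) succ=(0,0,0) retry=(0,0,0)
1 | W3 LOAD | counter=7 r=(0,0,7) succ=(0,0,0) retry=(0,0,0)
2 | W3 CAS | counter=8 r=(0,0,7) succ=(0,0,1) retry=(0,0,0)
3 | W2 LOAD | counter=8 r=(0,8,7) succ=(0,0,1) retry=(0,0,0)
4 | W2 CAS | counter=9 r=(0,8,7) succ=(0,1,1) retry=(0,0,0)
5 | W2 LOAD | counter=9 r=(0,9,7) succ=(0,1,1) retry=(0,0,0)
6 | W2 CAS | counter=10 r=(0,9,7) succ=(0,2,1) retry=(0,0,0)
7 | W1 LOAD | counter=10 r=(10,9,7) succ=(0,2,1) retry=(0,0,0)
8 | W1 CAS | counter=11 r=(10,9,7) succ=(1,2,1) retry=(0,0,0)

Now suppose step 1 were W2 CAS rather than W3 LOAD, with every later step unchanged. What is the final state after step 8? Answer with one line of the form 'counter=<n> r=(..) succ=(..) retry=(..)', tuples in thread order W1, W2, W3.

counter=10 r=(9,8,0) succ=(1,2,0) retry=(0,1,1)

(re-executing from step 1 with the substitution; state before step 1: counter=7 r=(0,0,0) succ=(0,0,0) retry=(0,0,0))
1 | W2 CAS | counter=7 r=(0,0,0) succ=(0,0,0) retry=(0,1,0)
2 | W3 CAS | counter=7 r=(0,0,0) succ=(0,0,0) retry=(0,1,1)
3 | W2 LOAD | counter=7 r=(0,7,0) succ=(0,0,0) retry=(0,1,1)
4 | W2 CAS | counter=8 r=(0,7,0) succ=(0,1,0) retry=(0,1,1)
5 | W2 LOAD | counter=8 r=(0,8,0) succ=(0,1,0) retry=(0,1,1)
6 | W2 CAS | counter=9 r=(0,8,0) succ=(0,2,0) retry=(0,1,1)
7 | W1 LOAD | counter=9 r=(9,8,0) succ=(0,2,0) retry=(0,1,1)
8 | W1 CAS | counter=10 r=(9,8,0) succ=(1,2,0) retry=(0,1,1)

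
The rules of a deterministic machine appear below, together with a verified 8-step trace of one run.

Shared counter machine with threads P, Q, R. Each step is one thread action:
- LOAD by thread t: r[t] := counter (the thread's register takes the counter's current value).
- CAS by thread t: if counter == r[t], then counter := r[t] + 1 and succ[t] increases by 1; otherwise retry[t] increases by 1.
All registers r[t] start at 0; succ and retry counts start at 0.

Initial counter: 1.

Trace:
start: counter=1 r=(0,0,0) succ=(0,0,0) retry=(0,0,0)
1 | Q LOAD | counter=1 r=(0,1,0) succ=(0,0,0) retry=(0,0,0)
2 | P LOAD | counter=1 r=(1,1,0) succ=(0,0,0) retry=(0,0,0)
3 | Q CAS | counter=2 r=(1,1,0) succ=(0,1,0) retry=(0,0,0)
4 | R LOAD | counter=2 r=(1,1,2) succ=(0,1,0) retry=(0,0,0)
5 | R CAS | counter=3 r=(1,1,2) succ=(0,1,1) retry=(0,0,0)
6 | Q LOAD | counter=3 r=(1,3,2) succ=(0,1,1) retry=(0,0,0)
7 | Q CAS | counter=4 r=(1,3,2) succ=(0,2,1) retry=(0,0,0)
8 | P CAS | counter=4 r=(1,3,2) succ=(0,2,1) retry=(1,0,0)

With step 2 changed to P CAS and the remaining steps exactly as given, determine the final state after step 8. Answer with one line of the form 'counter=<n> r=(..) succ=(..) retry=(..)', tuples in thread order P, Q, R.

(re-executing from step 2 with the substitution; state before step 2: counter=1 r=(0,1,0) succ=(0,0,0) retry=(0,0,0))
2 | P CAS | counter=1 r=(0,1,0) succ=(0,0,0) retry=(1,0,0)
3 | Q CAS | counter=2 r=(0,1,0) succ=(0,1,0) retry=(1,0,0)
4 | R LOAD | counter=2 r=(0,1,2) succ=(0,1,0) retry=(1,0,0)
5 | R CAS | counter=3 r=(0,1,2) succ=(0,1,1) retry=(1,0,0)
6 | Q LOAD | counter=3 r=(0,3,2) succ=(0,1,1) retry=(1,0,0)
7 | Q CAS | counter=4 r=(0,3,2) succ=(0,2,1) retry=(1,0,0)
8 | P CAS | counter=4 r=(0,3,2) succ=(0,2,1) retry=(2,0,0)

counter=4 r=(0,3,2) succ=(0,2,1) retry=(2,0,0)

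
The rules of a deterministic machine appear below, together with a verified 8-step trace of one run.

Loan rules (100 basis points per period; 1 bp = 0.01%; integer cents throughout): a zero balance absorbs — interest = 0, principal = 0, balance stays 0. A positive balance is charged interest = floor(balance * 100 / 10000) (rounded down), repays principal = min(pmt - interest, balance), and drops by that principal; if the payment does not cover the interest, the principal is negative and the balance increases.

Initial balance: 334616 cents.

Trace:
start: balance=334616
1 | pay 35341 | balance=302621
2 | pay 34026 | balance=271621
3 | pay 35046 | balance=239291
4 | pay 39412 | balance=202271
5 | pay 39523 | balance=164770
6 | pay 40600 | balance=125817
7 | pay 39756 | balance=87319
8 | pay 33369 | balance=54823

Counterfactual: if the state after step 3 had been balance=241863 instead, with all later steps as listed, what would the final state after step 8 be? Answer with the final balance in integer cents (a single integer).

state after step 3 := balance=241863
4 | pay 39412 | balance=204869
5 | pay 39523 | balance=167394
6 | pay 40600 | balance=128467
7 | pay 39756 | balance=89995
8 | pay 33369 | balance=57525

57525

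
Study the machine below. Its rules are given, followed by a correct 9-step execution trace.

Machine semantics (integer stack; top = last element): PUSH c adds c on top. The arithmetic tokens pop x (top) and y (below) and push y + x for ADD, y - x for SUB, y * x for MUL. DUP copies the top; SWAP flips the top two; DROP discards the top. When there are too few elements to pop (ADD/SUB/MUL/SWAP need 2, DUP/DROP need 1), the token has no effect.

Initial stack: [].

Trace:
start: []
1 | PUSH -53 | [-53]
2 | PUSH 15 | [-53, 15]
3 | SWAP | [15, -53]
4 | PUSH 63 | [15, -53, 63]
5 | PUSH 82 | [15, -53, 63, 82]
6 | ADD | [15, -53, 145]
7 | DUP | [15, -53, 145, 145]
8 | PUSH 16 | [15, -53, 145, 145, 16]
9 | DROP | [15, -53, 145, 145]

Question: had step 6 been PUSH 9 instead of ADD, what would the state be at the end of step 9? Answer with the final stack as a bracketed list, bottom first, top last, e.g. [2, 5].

(re-executing from step 6 with the substitution; state before step 6: [15, -53, 63, 82])
6 | PUSH 9 | [15, -53, 63, 82, 9]
7 | DUP | [15, -53, 63, 82, 9, 9]
8 | PUSH 16 | [15, -53, 63, 82, 9, 9, 16]
9 | DROP | [15, -53, 63, 82, 9, 9]

[15, -53, 63, 82, 9, 9]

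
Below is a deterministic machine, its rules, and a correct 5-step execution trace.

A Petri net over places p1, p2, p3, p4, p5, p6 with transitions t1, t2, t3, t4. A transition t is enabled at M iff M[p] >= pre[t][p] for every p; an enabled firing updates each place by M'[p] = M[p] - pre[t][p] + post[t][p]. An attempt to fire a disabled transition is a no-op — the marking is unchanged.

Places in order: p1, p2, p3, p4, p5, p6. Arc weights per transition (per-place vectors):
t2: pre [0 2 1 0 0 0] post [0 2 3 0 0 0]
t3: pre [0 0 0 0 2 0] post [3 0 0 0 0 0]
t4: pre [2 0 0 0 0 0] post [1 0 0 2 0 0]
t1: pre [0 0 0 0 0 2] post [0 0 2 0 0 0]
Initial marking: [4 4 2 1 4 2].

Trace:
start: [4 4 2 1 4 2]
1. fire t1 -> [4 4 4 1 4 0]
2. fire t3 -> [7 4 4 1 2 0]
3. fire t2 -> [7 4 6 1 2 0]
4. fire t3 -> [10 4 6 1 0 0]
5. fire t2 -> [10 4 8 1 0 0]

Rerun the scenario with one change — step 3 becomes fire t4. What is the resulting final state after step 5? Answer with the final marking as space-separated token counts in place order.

(re-executing from step 3 with the substitution; state before step 3: [7 4 4 1 2 0])
3. fire t4 -> [6 4 4 3 2 0]
4. fire t3 -> [9 4 4 3 0 0]
5. fire t2 -> [9 4 6 3 0 0]

9 4 6 3 0 0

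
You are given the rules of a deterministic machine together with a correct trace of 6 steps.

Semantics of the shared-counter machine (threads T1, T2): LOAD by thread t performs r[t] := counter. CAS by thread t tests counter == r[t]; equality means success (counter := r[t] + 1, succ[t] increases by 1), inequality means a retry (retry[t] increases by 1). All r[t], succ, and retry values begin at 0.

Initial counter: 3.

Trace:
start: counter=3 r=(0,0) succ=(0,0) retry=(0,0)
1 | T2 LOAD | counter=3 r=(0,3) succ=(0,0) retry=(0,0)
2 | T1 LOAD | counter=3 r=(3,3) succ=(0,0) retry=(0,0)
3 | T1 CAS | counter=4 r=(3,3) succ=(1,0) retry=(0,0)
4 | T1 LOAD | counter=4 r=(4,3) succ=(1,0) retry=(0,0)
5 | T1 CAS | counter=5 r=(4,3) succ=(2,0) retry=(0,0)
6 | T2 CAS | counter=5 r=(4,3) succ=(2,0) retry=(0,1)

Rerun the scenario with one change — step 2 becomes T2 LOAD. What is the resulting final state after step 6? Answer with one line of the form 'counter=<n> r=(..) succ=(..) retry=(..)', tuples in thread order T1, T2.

(re-executing from step 2 with the substitution; state before step 2: counter=3 r=(0,3) succ=(0,0) retry=(0,0))
2 | T2 LOAD | counter=3 r=(0,3) succ=(0,0) retry=(0,0)
3 | T1 CAS | counter=3 r=(0,3) succ=(0,0) retry=(1,0)
4 | T1 LOAD | counter=3 r=(3,3) succ=(0,0) retry=(1,0)
5 | T1 CAS | counter=4 r=(3,3) succ=(1,0) retry=(1,0)
6 | T2 CAS | counter=4 r=(3,3) succ=(1,0) retry=(1,1)

counter=4 r=(3,3) succ=(1,0) retry=(1,1)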